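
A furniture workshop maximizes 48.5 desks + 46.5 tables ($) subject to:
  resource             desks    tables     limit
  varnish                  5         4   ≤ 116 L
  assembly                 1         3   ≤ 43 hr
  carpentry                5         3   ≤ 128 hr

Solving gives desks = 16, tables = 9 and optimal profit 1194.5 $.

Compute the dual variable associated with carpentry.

0

Check each constraint at x*: varnish 116/116 (tight); assembly 43/43 (tight); carpentry 107/128 (slack 21).
Slack constraints have shadow price 0 (complementary slackness).
Dual feasibility on the basic columns requires 5·y_varnish + 1·y_assembly = 48.5, 4·y_varnish + 3·y_assembly = 46.5.
Solving: y_varnish = 9, y_assembly = 3.5.
Shadow price of carpentry = 0.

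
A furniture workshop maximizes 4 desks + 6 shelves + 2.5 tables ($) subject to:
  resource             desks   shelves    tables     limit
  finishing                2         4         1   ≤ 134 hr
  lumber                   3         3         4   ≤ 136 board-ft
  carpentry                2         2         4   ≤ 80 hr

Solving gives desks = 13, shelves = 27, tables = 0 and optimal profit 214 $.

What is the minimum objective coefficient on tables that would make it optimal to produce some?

5

At the optimum: finishing uses 134 of 134 (binding); lumber uses 120 of 136 (slack = 16); carpentry uses 80 of 80 (binding).
Slack constraints have shadow price 0 (complementary slackness).
From A_Bᵀ y = c: 2·y_finishing + 2·y_carpentry = 4; 4·y_finishing + 2·y_carpentry = 6.
→ y_finishing = 1 and y_carpentry = 1.
tables enters the basis when its profit ≥ yᵀa₃ = 1·1 + 1·4 = 5.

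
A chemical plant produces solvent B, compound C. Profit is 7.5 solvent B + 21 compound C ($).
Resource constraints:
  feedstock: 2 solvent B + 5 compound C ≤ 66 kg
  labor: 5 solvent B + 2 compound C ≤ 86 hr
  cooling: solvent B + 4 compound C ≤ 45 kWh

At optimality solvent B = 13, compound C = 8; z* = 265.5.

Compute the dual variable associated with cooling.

Check each constraint at x*: feedstock 66/66 (tight); labor 81/86 (slack 5); cooling 45/45 (tight).
Slack constraints have shadow price 0 (complementary slackness).
Dual feasibility on the basic columns requires 2·y_feedstock + 1·y_cooling = 7.5, 5·y_feedstock + 4·y_cooling = 21.
→ y_feedstock = 3 and y_cooling = 1.5.
Shadow price of cooling = 1.5.

1.5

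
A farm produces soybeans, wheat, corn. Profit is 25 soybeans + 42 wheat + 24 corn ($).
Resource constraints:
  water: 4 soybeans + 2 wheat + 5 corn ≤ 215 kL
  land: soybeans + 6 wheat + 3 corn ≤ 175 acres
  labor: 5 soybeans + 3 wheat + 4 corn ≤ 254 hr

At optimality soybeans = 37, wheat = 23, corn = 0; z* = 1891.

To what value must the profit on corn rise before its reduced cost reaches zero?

31

Check each constraint at x*: water 194/215 (slack 21); land 175/175 (tight); labor 254/254 (tight).
Slack constraints have shadow price 0 (complementary slackness).
From A_Bᵀ y = c: 1·y_land + 5·y_labor = 25; 6·y_land + 3·y_labor = 42.
This yields shadow prices y_land = 5, y_labor = 4.
corn enters the basis when its profit ≥ yᵀa₃ = 5·3 + 4·4 = 31.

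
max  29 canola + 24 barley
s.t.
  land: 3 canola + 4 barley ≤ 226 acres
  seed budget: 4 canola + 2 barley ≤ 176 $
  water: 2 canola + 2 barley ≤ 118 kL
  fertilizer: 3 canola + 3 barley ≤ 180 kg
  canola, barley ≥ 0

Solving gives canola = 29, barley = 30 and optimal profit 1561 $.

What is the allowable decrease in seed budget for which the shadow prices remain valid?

Binding constraints: seed budget, water. The basis is B = [[4,2],[2,2]] with det 4.
Per unit decrease in seed budget, x* moves by d = (-0.5, 0.5).
The basis stays optimal until land becomes binding; allowable decrease = 38 $.

38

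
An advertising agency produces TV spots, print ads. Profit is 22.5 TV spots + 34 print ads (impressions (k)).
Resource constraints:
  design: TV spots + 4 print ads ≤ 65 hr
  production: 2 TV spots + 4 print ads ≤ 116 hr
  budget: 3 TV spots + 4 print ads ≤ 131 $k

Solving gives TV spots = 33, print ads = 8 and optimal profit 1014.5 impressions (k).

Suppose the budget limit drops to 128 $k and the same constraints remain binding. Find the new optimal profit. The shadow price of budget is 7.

Δb = -3, so new z* = 1014.5 + (7)·(-3) = 1014.5 − 21 = 993.5.

993.5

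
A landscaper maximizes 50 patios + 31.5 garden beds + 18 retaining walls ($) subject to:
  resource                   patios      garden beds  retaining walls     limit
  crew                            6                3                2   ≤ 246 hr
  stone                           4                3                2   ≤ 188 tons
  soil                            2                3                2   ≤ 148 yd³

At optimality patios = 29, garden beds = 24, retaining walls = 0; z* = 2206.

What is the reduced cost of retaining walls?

Check each constraint at x*: crew 246/246 (tight); stone 188/188 (tight); soil 130/148 (slack 18).
Since soil is not tight, its dual is 0.
The binding rows give the dual system: 6·y_crew + 4·y_stone = 50 and 3·y_crew + 3·y_stone = 31.5.
This yields shadow prices y_crew = 4, y_stone = 6.5.
Reduced cost of retaining walls: c₃ − yᵀa₃ = 18 − (4·2 + 6.5·2) = 18 − 21 = -3.

-3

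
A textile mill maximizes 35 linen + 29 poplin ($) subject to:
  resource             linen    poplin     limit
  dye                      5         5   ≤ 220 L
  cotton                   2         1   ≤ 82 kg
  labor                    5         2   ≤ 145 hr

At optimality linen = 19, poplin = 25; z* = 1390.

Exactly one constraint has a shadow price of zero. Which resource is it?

dye: 220/220 (binding)
cotton: 63/82 (slack 19)
labor: 145/145 (binding)
By complementary slackness, a constraint with positive slack has shadow price 0 → cotton.

cotton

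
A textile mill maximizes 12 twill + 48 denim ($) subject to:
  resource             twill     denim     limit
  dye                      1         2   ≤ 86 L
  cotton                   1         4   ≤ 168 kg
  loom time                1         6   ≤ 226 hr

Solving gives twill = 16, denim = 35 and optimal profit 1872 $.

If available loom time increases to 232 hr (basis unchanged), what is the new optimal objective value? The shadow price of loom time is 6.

Δb = 6, so new z* = 1872 + (6)·(6) = 1872 + 36 = 1908.

1908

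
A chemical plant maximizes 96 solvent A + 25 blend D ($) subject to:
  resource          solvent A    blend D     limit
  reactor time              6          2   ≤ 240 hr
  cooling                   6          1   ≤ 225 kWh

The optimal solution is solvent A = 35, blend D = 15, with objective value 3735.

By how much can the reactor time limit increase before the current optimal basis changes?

Binding constraints: reactor time, cooling. The basis is B = [[6,2],[6,1]] with det -6.
Per unit increase in reactor time, x* moves by d = (-0.1667, 1).
The basis stays optimal until solvent A reaches 0; allowable increase = 210 hr.

210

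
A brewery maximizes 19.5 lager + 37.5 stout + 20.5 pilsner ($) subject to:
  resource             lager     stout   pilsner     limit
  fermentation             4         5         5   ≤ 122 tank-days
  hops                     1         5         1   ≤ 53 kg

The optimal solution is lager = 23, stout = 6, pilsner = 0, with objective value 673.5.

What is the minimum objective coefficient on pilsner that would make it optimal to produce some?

23.5

Both fermentation and hops are binding at x*.
From A_Bᵀ y = c: 4·y_fermentation + 1·y_hops = 19.5; 5·y_fermentation + 5·y_hops = 37.5.
Solving: y_fermentation = 4, y_hops = 3.5.
pilsner enters the basis when its profit ≥ yᵀa₃ = 4·5 + 3.5·1 = 23.5.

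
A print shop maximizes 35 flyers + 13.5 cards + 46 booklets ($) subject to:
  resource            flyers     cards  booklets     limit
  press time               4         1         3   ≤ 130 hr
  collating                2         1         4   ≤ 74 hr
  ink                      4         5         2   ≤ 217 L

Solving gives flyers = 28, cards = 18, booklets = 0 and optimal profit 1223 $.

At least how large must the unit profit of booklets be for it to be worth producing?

50

Binding: press time and collating. Non-binding: ink (15 unused).
Slack constraints have shadow price 0 (complementary slackness).
From A_Bᵀ y = c: 4·y_press time + 2·y_collating = 35; 1·y_press time + 1·y_collating = 13.5.
This yields shadow prices y_press time = 4, y_collating = 9.5.
booklets enters the basis when its profit ≥ yᵀa₃ = 4·3 + 9.5·4 = 50.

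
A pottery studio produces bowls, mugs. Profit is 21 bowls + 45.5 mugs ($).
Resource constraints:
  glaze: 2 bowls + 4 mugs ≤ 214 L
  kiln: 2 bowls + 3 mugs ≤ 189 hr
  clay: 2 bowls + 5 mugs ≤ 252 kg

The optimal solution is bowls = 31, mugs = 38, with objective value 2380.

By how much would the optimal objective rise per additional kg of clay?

At the optimum: glaze uses 214 of 214 (binding); kiln uses 176 of 189 (slack = 13); clay uses 252 of 252 (binding).
Since kiln is not tight, its dual is 0.
Dual feasibility on the basic columns requires 2·y_glaze + 2·y_clay = 21, 4·y_glaze + 5·y_clay = 45.5.
This yields shadow prices y_glaze = 7, y_clay = 3.5.
Shadow price of clay = 3.5.

3.5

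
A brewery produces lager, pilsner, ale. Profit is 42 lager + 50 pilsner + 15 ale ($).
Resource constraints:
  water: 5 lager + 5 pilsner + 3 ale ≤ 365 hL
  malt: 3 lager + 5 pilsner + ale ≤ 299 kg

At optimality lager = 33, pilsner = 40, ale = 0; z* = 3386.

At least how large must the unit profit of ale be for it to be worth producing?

At the optimum: water uses 365 of 365 (binding); malt uses 299 of 299 (binding).
From A_Bᵀ y = c: 5·y_water + 3·y_malt = 42; 5·y_water + 5·y_malt = 50.
Solving: y_water = 6, y_malt = 4.
ale enters the basis when its profit ≥ yᵀa₃ = 6·3 + 4·1 = 22.

22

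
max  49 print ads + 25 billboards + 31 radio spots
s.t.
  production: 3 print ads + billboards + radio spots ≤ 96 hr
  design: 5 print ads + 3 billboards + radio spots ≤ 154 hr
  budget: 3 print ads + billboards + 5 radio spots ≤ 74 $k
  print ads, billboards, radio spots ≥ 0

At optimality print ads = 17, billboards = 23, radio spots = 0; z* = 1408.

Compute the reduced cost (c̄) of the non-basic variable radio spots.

At the optimum: production uses 74 of 96 (slack = 22); design uses 154 of 154 (binding); budget uses 74 of 74 (binding).
Since production is not tight, its dual is 0.
From A_Bᵀ y = c: 5·y_design + 3·y_budget = 49; 3·y_design + 1·y_budget = 25.
This yields shadow prices y_design = 6.5, y_budget = 5.5.
Reduced cost of radio spots: c₃ − yᵀa₃ = 31 − (6.5·1 + 5.5·5) = 31 − 34 = -3.

-3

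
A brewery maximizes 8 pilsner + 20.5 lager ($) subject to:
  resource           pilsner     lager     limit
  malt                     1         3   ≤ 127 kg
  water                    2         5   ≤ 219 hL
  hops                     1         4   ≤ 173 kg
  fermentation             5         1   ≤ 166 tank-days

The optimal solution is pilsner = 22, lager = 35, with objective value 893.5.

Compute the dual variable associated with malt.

At the optimum: malt uses 127 of 127 (binding); water uses 219 of 219 (binding); hops uses 162 of 173 (slack = 11); fermentation uses 145 of 166 (slack = 21).
Slack constraints have shadow price 0 (complementary slackness).
Dual feasibility on the basic columns requires 1·y_malt + 2·y_water = 8, 3·y_malt + 5·y_water = 20.5.
Solving: y_malt = 1, y_water = 3.5.
Shadow price of malt = 1.

1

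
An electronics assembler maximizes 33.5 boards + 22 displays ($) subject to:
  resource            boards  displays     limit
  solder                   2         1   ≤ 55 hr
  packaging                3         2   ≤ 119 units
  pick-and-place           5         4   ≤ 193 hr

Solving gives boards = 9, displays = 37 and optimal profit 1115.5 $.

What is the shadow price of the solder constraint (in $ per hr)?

Check each constraint at x*: solder 55/55 (tight); packaging 101/119 (slack 18); pick-and-place 193/193 (tight).
Since packaging is not tight, its dual is 0.
Dual feasibility on the basic columns requires 2·y_solder + 5·y_pick-and-place = 33.5, 1·y_solder + 4·y_pick-and-place = 22.
→ y_solder = 8 and y_pick-and-place = 3.5.
Shadow price of solder = 8.

8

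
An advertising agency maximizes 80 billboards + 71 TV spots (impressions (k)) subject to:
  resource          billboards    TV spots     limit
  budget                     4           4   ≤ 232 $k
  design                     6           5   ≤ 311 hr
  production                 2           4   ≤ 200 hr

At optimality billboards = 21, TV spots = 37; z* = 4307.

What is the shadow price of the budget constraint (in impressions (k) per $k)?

At the optimum: budget uses 232 of 232 (binding); design uses 311 of 311 (binding); production uses 190 of 200 (slack = 10).
By complementary slackness, y = 0 for the non-binding constraint.
From A_Bᵀ y = c: 4·y_budget + 6·y_design = 80; 4·y_budget + 5·y_design = 71.
Solving: y_budget = 6.5, y_design = 9.
Shadow price of budget = 6.5.

6.5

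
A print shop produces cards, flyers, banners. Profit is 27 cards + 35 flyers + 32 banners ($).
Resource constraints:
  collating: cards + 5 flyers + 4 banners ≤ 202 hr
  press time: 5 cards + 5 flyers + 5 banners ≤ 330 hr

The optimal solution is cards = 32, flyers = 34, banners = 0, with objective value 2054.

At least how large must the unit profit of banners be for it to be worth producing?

Both collating and press time are binding at x*.
The binding rows give the dual system: 1·y_collating + 5·y_press time = 27 and 5·y_collating + 5·y_press time = 35.
Solving: y_collating = 2, y_press time = 5.
banners enters the basis when its profit ≥ yᵀa₃ = 2·4 + 5·5 = 33.

33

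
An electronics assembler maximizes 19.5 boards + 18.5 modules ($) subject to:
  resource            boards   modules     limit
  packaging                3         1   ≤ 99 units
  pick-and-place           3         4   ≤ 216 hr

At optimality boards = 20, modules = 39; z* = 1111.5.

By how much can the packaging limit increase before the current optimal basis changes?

Binding constraints: packaging, pick-and-place. The basis is B = [[3,1],[3,4]] with det 9.
Per unit increase in packaging, x* moves by d = (0.4444, -0.3333).
The basis stays optimal until modules reaches 0; allowable increase = 117 units.

117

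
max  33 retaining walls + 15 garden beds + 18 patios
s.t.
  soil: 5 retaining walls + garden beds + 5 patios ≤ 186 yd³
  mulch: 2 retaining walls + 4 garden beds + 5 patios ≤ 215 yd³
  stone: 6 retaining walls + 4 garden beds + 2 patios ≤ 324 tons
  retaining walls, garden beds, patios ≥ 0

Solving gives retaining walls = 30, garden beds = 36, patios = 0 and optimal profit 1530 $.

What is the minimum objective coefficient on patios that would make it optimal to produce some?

21

Check each constraint at x*: soil 186/186 (tight); mulch 204/215 (slack 11); stone 324/324 (tight).
By complementary slackness, y = 0 for the non-binding constraint.
From A_Bᵀ y = c: 5·y_soil + 6·y_stone = 33; 1·y_soil + 4·y_stone = 15.
→ y_soil = 3 and y_stone = 3.
patios enters the basis when its profit ≥ yᵀa₃ = 3·5 + 3·2 = 21.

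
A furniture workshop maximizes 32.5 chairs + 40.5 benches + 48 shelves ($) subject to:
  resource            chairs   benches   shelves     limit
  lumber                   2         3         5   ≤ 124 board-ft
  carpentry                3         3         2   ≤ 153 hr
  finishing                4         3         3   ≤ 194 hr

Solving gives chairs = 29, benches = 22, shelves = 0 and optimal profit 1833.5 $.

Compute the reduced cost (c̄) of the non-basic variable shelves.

Binding: lumber and carpentry. Non-binding: finishing (12 unused).
Since finishing is not tight, its dual is 0.
The binding rows give the dual system: 2·y_lumber + 3·y_carpentry = 32.5 and 3·y_lumber + 3·y_carpentry = 40.5.
This yields shadow prices y_lumber = 8, y_carpentry = 5.5.
Reduced cost of shelves: c₃ − yᵀa₃ = 48 − (8·5 + 5.5·2) = 48 − 51 = -3.

-3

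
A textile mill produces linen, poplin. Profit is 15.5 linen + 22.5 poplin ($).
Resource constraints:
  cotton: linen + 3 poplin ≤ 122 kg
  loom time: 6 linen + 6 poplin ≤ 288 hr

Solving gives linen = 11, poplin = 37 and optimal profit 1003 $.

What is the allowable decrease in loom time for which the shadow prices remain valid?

Binding constraints: cotton, loom time. The basis is B = [[1,3],[6,6]] with det -12.
Per unit decrease in loom time, x* moves by d = (-0.25, 0.0833).
The basis stays optimal until linen reaches 0; allowable decrease = 44 hr.

44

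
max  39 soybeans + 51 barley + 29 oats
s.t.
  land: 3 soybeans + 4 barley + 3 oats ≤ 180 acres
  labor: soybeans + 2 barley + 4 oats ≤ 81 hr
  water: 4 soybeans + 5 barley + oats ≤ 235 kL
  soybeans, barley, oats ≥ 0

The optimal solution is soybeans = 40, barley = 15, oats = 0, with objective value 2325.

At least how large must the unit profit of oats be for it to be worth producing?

30

Binding: land and water. Non-binding: labor (11 unused).
Since labor is not tight, its dual is 0.
The binding rows give the dual system: 3·y_land + 4·y_water = 39 and 4·y_land + 5·y_water = 51.
→ y_land = 9 and y_water = 3.
oats enters the basis when its profit ≥ yᵀa₃ = 9·3 + 3·1 = 30.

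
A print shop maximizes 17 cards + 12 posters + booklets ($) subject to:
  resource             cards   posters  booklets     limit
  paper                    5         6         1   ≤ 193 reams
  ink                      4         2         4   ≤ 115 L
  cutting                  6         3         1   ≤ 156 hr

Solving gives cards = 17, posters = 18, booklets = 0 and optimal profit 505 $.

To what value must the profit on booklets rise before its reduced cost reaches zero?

Check each constraint at x*: paper 193/193 (tight); ink 104/115 (slack 11); cutting 156/156 (tight).
By complementary slackness, y = 0 for the non-binding constraint.
Dual feasibility on the basic columns requires 5·y_paper + 6·y_cutting = 17, 6·y_paper + 3·y_cutting = 12.
This yields shadow prices y_paper = 1, y_cutting = 2.
booklets enters the basis when its profit ≥ yᵀa₃ = 1·1 + 2·1 = 3.

3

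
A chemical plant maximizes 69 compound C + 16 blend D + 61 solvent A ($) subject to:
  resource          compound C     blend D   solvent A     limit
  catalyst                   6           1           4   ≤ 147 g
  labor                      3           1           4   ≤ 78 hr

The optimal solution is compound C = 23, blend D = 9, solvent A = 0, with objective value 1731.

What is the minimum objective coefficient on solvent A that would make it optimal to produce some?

64

Both catalyst and labor are binding at x*.
From A_Bᵀ y = c: 6·y_catalyst + 3·y_labor = 69; 1·y_catalyst + 1·y_labor = 16.
→ y_catalyst = 7 and y_labor = 9.
solvent A enters the basis when its profit ≥ yᵀa₃ = 7·4 + 9·4 = 64.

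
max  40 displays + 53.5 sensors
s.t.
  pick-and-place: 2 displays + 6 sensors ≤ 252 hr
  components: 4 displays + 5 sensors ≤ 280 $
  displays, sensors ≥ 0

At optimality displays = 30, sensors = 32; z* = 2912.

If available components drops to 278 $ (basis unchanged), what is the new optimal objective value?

Both pick-and-place and components are binding at x*.
The binding rows give the dual system: 2·y_pick-and-place + 4·y_components = 40 and 6·y_pick-and-place + 5·y_components = 53.5.
Solving: y_pick-and-place = 1, y_components = 9.5.
Δz = y_components·Δb = 9.5 × (-2) = -19, so new z* = 2912 − 19 = 2893.

2893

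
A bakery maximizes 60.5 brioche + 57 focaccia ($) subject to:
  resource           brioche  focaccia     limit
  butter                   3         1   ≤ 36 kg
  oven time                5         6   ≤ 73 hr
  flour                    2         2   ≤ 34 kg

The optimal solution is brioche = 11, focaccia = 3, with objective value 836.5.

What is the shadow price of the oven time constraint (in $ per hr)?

Binding: butter and oven time. Non-binding: flour (6 unused).
Since flour is not tight, its dual is 0.
Dual feasibility on the basic columns requires 3·y_butter + 5·y_oven time = 60.5, 1·y_butter + 6·y_oven time = 57.
This yields shadow prices y_butter = 6, y_oven time = 8.5.
Shadow price of oven time = 8.5.

8.5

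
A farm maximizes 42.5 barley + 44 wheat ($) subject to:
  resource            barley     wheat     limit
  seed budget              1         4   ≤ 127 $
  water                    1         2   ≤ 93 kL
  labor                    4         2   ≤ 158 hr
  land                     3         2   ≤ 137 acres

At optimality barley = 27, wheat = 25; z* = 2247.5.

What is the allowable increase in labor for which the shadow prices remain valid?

Binding constraints: seed budget, labor. The basis is B = [[1,4],[4,2]] with det -14.
Per unit increase in labor, x* moves by d = (0.2857, -0.0714).
The basis stays optimal until land becomes binding; allowable increase = 8.4 hr.

8.4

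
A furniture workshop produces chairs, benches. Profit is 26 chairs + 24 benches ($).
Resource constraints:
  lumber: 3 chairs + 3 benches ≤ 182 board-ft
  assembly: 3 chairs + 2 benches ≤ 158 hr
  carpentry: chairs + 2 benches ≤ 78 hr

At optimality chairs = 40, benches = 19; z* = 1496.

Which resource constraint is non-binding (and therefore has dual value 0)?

lumber

lumber: 177/182 (slack 5)
assembly: 158/158 (binding)
carpentry: 78/78 (binding)
By complementary slackness, a constraint with positive slack has shadow price 0 → lumber.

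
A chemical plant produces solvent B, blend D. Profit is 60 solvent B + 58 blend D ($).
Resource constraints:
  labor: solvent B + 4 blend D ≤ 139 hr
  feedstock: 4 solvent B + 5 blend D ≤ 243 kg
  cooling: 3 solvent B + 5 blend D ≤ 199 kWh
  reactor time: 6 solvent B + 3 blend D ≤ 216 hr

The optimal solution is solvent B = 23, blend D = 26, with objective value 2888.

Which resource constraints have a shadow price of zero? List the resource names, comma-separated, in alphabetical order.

labor: 127/139 (slack 12)
feedstock: 222/243 (slack 21)
cooling: 199/199 (binding)
reactor time: 216/216 (binding)
By complementary slackness, a constraint with positive slack has shadow price 0 → feedstock, labor.

feedstock, labor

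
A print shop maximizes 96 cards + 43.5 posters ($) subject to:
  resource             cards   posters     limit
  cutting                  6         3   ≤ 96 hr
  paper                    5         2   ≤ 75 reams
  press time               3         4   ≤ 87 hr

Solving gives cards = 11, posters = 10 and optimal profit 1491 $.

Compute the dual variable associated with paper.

Binding: cutting and paper. Non-binding: press time (14 unused).
Slack constraints have shadow price 0 (complementary slackness).
The binding rows give the dual system: 6·y_cutting + 5·y_paper = 96 and 3·y_cutting + 2·y_paper = 43.5.
Solving: y_cutting = 8.5, y_paper = 9.
Shadow price of paper = 9.

9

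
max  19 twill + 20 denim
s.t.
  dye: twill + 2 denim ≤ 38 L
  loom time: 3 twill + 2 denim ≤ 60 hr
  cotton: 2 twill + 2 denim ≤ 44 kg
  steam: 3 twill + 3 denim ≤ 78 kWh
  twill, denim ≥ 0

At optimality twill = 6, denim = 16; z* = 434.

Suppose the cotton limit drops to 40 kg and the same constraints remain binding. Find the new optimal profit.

Binding: dye and cotton. Non-binding: loom time (10 unused), steam (12 unused).
Since loom time, steam are not tight, their duals are 0.
Dual feasibility on the basic columns requires 1·y_dye + 2·y_cotton = 19, 2·y_dye + 2·y_cotton = 20.
Solving: y_dye = 1, y_cotton = 9.
Δz = y_cotton·Δb = 9 × (-4) = -36, so new z* = 434 − 36 = 398.

398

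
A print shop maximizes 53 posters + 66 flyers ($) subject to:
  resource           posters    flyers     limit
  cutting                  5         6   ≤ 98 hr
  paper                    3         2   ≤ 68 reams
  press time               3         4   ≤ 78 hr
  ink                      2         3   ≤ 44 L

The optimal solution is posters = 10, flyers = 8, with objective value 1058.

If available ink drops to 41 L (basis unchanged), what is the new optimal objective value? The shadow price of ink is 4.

Δb = -3, so new z* = 1058 + (4)·(-3) = 1058 − 12 = 1046.

1046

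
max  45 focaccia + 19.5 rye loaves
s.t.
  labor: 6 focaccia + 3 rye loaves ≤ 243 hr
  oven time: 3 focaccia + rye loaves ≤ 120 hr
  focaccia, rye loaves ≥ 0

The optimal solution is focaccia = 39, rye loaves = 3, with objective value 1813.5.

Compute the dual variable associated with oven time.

Check each constraint at x*: labor 243/243 (tight); oven time 120/120 (tight).
From A_Bᵀ y = c: 6·y_labor + 3·y_oven time = 45; 3·y_labor + 1·y_oven time = 19.5.
Solving: y_labor = 4.5, y_oven time = 6.
Shadow price of oven time = 6.

6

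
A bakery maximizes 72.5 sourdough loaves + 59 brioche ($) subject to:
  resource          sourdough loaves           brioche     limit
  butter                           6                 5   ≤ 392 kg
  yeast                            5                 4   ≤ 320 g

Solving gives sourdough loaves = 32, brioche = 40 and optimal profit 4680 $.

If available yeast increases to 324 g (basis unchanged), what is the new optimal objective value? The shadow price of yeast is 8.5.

4714

Δb = 4, so new z* = 4680 + (8.5)·(4) = 4680 + 34 = 4714.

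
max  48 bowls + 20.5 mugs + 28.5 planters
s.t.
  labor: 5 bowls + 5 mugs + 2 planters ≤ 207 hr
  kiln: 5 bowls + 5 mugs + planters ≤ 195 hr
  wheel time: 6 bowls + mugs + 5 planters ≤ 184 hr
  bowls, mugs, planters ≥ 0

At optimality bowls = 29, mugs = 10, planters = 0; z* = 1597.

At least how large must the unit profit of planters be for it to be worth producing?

30.5

Check each constraint at x*: labor 195/207 (slack 12); kiln 195/195 (tight); wheel time 184/184 (tight).
By complementary slackness, y = 0 for the non-binding constraint.
The binding rows give the dual system: 5·y_kiln + 6·y_wheel time = 48 and 5·y_kiln + 1·y_wheel time = 20.5.
Solving: y_kiln = 3, y_wheel time = 5.5.
planters enters the basis when its profit ≥ yᵀa₃ = 3·1 + 5.5·5 = 30.5.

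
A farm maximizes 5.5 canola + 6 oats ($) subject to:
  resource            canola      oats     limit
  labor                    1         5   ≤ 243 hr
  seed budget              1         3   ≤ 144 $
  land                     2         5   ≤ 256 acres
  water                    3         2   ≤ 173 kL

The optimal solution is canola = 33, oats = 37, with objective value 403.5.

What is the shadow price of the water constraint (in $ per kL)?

Binding: seed budget and water. Non-binding: labor (25 unused), land (5 unused).
By complementary slackness, y = 0 for the non-binding constraints.
From A_Bᵀ y = c: 1·y_seed budget + 3·y_water = 5.5; 3·y_seed budget + 2·y_water = 6.
Solving: y_seed budget = 1, y_water = 1.5.
Shadow price of water = 1.5.

1.5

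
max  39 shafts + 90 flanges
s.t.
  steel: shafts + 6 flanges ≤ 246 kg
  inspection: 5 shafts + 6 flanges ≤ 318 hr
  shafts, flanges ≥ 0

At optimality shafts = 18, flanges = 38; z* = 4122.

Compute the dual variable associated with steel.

Both steel and inspection are binding at x*.
From A_Bᵀ y = c: 1·y_steel + 5·y_inspection = 39; 6·y_steel + 6·y_inspection = 90.
→ y_steel = 9 and y_inspection = 6.
Shadow price of steel = 9.

9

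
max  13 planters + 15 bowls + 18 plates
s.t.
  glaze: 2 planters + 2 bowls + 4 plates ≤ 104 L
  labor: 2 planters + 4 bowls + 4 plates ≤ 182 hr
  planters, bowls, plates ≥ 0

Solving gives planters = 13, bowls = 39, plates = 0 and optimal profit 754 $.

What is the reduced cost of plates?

-8

Check each constraint at x*: glaze 104/104 (tight); labor 182/182 (tight).
Dual feasibility on the basic columns requires 2·y_glaze + 2·y_labor = 13, 2·y_glaze + 4·y_labor = 15.
This yields shadow prices y_glaze = 5.5, y_labor = 1.
Reduced cost of plates: c₃ − yᵀa₃ = 18 − (5.5·4 + 1·4) = 18 − 26 = -8.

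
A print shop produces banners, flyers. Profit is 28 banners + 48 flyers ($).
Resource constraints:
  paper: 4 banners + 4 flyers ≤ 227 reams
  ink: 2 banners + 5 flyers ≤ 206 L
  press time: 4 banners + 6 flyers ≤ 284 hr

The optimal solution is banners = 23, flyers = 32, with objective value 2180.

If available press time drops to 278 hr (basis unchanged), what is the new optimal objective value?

2147

Binding: ink and press time. Non-binding: paper (7 unused).
Slack constraints have shadow price 0 (complementary slackness).
Dual feasibility on the basic columns requires 2·y_ink + 4·y_press time = 28, 5·y_ink + 6·y_press time = 48.
Solving: y_ink = 3, y_press time = 5.5.
Δz = y_press time·Δb = 5.5 × (-6) = -33, so new z* = 2180 − 33 = 2147.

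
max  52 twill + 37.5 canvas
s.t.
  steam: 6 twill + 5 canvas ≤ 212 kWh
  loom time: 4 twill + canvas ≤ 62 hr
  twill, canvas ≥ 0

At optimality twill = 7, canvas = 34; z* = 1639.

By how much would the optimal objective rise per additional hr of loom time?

Both steam and loom time are binding at x*.
The binding rows give the dual system: 6·y_steam + 4·y_loom time = 52 and 5·y_steam + 1·y_loom time = 37.5.
→ y_steam = 7 and y_loom time = 2.5.
Shadow price of loom time = 2.5.

2.5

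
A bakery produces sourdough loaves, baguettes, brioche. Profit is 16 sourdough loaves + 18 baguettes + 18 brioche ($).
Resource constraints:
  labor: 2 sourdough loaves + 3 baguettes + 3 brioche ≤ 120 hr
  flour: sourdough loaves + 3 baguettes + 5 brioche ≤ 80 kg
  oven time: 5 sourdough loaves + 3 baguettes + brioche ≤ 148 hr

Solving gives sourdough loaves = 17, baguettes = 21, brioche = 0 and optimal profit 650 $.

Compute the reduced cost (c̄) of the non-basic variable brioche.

-2

At the optimum: labor uses 97 of 120 (slack = 23); flour uses 80 of 80 (binding); oven time uses 148 of 148 (binding).
Slack constraints have shadow price 0 (complementary slackness).
Dual feasibility on the basic columns requires 1·y_flour + 5·y_oven time = 16, 3·y_flour + 3·y_oven time = 18.
This yields shadow prices y_flour = 3.5, y_oven time = 2.5.
Reduced cost of brioche: c₃ − yᵀa₃ = 18 − (3.5·5 + 2.5·1) = 18 − 20 = -2.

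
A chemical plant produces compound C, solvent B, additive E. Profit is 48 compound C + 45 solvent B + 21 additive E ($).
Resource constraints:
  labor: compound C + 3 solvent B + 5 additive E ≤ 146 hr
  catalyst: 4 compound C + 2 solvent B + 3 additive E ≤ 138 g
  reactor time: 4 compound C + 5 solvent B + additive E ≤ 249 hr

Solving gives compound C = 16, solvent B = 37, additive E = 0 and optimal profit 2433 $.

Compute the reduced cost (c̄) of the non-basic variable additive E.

Binding: catalyst and reactor time. Non-binding: labor (19 unused).
By complementary slackness, y = 0 for the non-binding constraint.
From A_Bᵀ y = c: 4·y_catalyst + 4·y_reactor time = 48; 2·y_catalyst + 5·y_reactor time = 45.
This yields shadow prices y_catalyst = 5, y_reactor time = 7.
Reduced cost of additive E: c₃ − yᵀa₃ = 21 − (5·3 + 7·1) = 21 − 22 = -1.

-1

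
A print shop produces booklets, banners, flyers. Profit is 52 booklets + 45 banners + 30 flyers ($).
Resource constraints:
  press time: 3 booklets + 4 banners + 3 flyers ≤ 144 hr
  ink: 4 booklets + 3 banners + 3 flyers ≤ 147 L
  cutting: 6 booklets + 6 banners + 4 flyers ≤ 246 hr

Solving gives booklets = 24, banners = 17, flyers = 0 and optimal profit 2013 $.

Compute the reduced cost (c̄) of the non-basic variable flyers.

-7

Binding: ink and cutting. Non-binding: press time (4 unused).
Since press time is not tight, its dual is 0.
From A_Bᵀ y = c: 4·y_ink + 6·y_cutting = 52; 3·y_ink + 6·y_cutting = 45.
This yields shadow prices y_ink = 7, y_cutting = 4.
Reduced cost of flyers: c₃ − yᵀa₃ = 30 − (7·3 + 4·4) = 30 − 37 = -7.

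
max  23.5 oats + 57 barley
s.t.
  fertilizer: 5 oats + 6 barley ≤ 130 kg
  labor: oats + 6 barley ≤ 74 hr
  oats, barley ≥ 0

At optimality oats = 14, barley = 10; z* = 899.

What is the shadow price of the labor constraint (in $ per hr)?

6

At the optimum: fertilizer uses 130 of 130 (binding); labor uses 74 of 74 (binding).
Dual feasibility on the basic columns requires 5·y_fertilizer + 1·y_labor = 23.5, 6·y_fertilizer + 6·y_labor = 57.
→ y_fertilizer = 3.5 and y_labor = 6.
Shadow price of labor = 6.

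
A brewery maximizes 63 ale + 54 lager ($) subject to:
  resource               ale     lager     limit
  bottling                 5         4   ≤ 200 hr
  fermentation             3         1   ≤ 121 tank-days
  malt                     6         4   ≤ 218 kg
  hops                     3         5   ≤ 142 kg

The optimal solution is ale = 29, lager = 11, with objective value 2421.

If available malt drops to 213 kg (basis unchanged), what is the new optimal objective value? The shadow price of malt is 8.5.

2378.5

Δb = -5, so new z* = 2421 + (8.5)·(-5) = 2421 − 42.5 = 2378.5.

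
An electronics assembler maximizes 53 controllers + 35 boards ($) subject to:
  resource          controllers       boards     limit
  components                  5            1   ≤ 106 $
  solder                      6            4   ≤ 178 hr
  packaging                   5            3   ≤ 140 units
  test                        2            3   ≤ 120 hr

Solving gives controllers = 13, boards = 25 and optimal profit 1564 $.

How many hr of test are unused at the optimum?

test used = 2·13 + 3·25 = 101; slack = 120 − 101 = 19.

19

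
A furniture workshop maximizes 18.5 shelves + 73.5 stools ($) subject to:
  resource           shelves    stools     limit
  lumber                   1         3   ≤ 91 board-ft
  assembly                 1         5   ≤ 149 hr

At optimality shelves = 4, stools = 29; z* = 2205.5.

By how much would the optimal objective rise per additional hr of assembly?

Both lumber and assembly are binding at x*.
The binding rows give the dual system: 1·y_lumber + 1·y_assembly = 18.5 and 3·y_lumber + 5·y_assembly = 73.5.
→ y_lumber = 9.5 and y_assembly = 9.
Shadow price of assembly = 9.

9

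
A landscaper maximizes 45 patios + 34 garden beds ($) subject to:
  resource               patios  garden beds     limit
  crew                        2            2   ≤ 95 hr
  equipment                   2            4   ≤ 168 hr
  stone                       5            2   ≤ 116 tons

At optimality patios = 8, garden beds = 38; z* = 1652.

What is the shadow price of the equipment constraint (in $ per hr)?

5

At the optimum: crew uses 92 of 95 (slack = 3); equipment uses 168 of 168 (binding); stone uses 116 of 116 (binding).
Slack constraints have shadow price 0 (complementary slackness).
Dual feasibility on the basic columns requires 2·y_equipment + 5·y_stone = 45, 4·y_equipment + 2·y_stone = 34.
→ y_equipment = 5 and y_stone = 7.
Shadow price of equipment = 5.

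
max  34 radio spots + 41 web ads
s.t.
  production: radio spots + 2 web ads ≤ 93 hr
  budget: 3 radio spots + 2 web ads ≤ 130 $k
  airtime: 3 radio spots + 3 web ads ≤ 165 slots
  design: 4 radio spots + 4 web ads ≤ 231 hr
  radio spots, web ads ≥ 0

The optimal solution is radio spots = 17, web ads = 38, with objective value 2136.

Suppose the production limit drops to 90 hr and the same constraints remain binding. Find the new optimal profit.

2115

At the optimum: production uses 93 of 93 (binding); budget uses 127 of 130 (slack = 3); airtime uses 165 of 165 (binding); design uses 220 of 231 (slack = 11).
Slack constraints have shadow price 0 (complementary slackness).
From A_Bᵀ y = c: 1·y_production + 3·y_airtime = 34; 2·y_production + 3·y_airtime = 41.
This yields shadow prices y_production = 7, y_airtime = 9.
Δz = y_production·Δb = 7 × (-3) = -21, so new z* = 2136 − 21 = 2115.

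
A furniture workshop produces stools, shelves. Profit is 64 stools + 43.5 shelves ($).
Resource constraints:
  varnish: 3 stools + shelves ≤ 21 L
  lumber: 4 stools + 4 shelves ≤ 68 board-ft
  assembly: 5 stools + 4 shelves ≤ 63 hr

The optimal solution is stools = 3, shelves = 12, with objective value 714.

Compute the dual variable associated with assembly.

9.5

Binding: varnish and assembly. Non-binding: lumber (8 unused).
Slack constraints have shadow price 0 (complementary slackness).
The binding rows give the dual system: 3·y_varnish + 5·y_assembly = 64 and 1·y_varnish + 4·y_assembly = 43.5.
This yields shadow prices y_varnish = 5.5, y_assembly = 9.5.
Shadow price of assembly = 9.5.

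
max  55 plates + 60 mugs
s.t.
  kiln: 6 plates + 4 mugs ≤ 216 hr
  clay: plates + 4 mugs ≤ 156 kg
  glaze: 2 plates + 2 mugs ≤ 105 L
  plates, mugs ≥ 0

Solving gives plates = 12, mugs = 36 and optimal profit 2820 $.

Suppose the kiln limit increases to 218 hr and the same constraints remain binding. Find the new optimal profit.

2836

Binding: kiln and clay. Non-binding: glaze (9 unused).
Slack constraints have shadow price 0 (complementary slackness).
The binding rows give the dual system: 6·y_kiln + 1·y_clay = 55 and 4·y_kiln + 4·y_clay = 60.
→ y_kiln = 8 and y_clay = 7.
Δz = y_kiln·Δb = 8 × (2) = 16, so new z* = 2820 + 16 = 2836.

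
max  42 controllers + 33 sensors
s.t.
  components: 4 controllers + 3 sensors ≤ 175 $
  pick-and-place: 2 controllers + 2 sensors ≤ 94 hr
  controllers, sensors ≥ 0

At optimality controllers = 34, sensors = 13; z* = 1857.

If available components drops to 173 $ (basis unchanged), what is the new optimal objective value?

Both components and pick-and-place are binding at x*.
Dual feasibility on the basic columns requires 4·y_components + 2·y_pick-and-place = 42, 3·y_components + 2·y_pick-and-place = 33.
Solving: y_components = 9, y_pick-and-place = 3.
Δz = y_components·Δb = 9 × (-2) = -18, so new z* = 1857 − 18 = 1839.

1839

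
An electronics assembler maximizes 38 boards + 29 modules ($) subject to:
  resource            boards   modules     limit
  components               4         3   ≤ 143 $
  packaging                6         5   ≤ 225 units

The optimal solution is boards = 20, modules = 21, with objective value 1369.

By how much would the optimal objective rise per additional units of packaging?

1

Check each constraint at x*: components 143/143 (tight); packaging 225/225 (tight).
The binding rows give the dual system: 4·y_components + 6·y_packaging = 38 and 3·y_components + 5·y_packaging = 29.
Solving: y_components = 8, y_packaging = 1.
Shadow price of packaging = 1.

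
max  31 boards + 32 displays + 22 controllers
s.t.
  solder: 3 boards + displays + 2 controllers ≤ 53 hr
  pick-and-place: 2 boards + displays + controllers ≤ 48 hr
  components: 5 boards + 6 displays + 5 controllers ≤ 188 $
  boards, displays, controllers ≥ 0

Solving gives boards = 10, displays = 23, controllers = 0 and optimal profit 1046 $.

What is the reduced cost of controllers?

Check each constraint at x*: solder 53/53 (tight); pick-and-place 43/48 (slack 5); components 188/188 (tight).
By complementary slackness, y = 0 for the non-binding constraint.
Dual feasibility on the basic columns requires 3·y_solder + 5·y_components = 31, 1·y_solder + 6·y_components = 32.
Solving: y_solder = 2, y_components = 5.
Reduced cost of controllers: c₃ − yᵀa₃ = 22 − (2·2 + 5·5) = 22 − 29 = -7.

-7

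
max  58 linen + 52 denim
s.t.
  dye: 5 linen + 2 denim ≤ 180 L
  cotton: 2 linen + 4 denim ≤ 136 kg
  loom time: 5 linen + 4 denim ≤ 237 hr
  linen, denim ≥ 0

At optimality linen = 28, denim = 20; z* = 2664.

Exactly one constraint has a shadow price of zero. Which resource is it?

dye: 180/180 (binding)
cotton: 136/136 (binding)
loom time: 220/237 (slack 17)
By complementary slackness, a constraint with positive slack has shadow price 0 → loom time.

loom time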